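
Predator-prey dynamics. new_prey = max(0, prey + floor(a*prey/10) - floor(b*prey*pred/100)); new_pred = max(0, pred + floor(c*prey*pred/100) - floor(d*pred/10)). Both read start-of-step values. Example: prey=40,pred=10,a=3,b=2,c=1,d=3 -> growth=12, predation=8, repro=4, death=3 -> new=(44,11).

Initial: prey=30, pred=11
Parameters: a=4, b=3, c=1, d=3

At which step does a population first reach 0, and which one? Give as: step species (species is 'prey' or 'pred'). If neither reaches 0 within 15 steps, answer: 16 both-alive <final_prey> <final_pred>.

Answer: 16 both-alive 16 10

Derivation:
Step 1: prey: 30+12-9=33; pred: 11+3-3=11
Step 2: prey: 33+13-10=36; pred: 11+3-3=11
Step 3: prey: 36+14-11=39; pred: 11+3-3=11
Step 4: prey: 39+15-12=42; pred: 11+4-3=12
Step 5: prey: 42+16-15=43; pred: 12+5-3=14
Step 6: prey: 43+17-18=42; pred: 14+6-4=16
Step 7: prey: 42+16-20=38; pred: 16+6-4=18
Step 8: prey: 38+15-20=33; pred: 18+6-5=19
Step 9: prey: 33+13-18=28; pred: 19+6-5=20
Step 10: prey: 28+11-16=23; pred: 20+5-6=19
Step 11: prey: 23+9-13=19; pred: 19+4-5=18
Step 12: prey: 19+7-10=16; pred: 18+3-5=16
Step 13: prey: 16+6-7=15; pred: 16+2-4=14
Step 14: prey: 15+6-6=15; pred: 14+2-4=12
Step 15: prey: 15+6-5=16; pred: 12+1-3=10
No extinction within 15 steps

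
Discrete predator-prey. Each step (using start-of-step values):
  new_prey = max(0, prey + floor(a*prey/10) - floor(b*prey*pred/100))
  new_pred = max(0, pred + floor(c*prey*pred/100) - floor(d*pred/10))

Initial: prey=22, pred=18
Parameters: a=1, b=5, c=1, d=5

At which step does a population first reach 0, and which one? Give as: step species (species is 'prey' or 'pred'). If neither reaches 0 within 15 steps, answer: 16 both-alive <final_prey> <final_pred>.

Step 1: prey: 22+2-19=5; pred: 18+3-9=12
Step 2: prey: 5+0-3=2; pred: 12+0-6=6
Step 3: prey: 2+0-0=2; pred: 6+0-3=3
Step 4: prey: 2+0-0=2; pred: 3+0-1=2
Step 5: prey: 2+0-0=2; pred: 2+0-1=1
Step 6: prey: 2+0-0=2; pred: 1+0-0=1
Steps 7-15: state stable at prey=2, pred=1 (no change)
No extinction within 15 steps

Answer: 16 both-alive 2 1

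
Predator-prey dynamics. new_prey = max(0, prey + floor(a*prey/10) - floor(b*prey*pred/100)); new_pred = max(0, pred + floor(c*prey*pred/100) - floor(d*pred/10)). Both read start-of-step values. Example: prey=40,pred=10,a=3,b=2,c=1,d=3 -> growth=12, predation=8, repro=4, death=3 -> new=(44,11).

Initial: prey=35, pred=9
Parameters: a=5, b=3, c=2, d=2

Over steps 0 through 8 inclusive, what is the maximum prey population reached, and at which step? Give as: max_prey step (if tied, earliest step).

Answer: 46 2

Derivation:
Step 1: prey: 35+17-9=43; pred: 9+6-1=14
Step 2: prey: 43+21-18=46; pred: 14+12-2=24
Step 3: prey: 46+23-33=36; pred: 24+22-4=42
Step 4: prey: 36+18-45=9; pred: 42+30-8=64
Step 5: prey: 9+4-17=0; pred: 64+11-12=63
Step 6: prey: 0+0-0=0; pred: 63+0-12=51
Step 7: prey: 0+0-0=0; pred: 51+0-10=41
Step 8: prey: 0+0-0=0; pred: 41+0-8=33
Max prey = 46 at step 2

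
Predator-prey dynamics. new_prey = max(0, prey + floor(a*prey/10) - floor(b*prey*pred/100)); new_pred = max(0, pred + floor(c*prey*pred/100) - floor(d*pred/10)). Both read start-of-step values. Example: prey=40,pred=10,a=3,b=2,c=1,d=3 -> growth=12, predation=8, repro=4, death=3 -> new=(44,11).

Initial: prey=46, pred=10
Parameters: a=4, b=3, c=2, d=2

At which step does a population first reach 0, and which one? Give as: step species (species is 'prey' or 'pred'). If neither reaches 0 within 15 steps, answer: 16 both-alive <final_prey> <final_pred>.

Step 1: prey: 46+18-13=51; pred: 10+9-2=17
Step 2: prey: 51+20-26=45; pred: 17+17-3=31
Step 3: prey: 45+18-41=22; pred: 31+27-6=52
Step 4: prey: 22+8-34=0; pred: 52+22-10=64
First extinction: prey at step 4

Answer: 4 prey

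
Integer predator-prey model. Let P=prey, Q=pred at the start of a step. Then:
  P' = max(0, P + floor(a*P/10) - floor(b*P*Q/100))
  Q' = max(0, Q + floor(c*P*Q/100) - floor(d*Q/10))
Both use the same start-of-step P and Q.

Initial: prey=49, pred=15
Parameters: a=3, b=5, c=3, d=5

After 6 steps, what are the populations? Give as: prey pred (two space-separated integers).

Step 1: prey: 49+14-36=27; pred: 15+22-7=30
Step 2: prey: 27+8-40=0; pred: 30+24-15=39
Step 3: prey: 0+0-0=0; pred: 39+0-19=20
Step 4: prey: 0+0-0=0; pred: 20+0-10=10
Step 5: prey: 0+0-0=0; pred: 10+0-5=5
Step 6: prey: 0+0-0=0; pred: 5+0-2=3

Answer: 0 3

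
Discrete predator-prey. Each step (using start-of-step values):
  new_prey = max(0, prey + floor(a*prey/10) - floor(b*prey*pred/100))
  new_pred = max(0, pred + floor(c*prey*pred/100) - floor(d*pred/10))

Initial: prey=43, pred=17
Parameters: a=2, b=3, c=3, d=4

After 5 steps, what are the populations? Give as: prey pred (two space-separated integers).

Step 1: prey: 43+8-21=30; pred: 17+21-6=32
Step 2: prey: 30+6-28=8; pred: 32+28-12=48
Step 3: prey: 8+1-11=0; pred: 48+11-19=40
Step 4: prey: 0+0-0=0; pred: 40+0-16=24
Step 5: prey: 0+0-0=0; pred: 24+0-9=15

Answer: 0 15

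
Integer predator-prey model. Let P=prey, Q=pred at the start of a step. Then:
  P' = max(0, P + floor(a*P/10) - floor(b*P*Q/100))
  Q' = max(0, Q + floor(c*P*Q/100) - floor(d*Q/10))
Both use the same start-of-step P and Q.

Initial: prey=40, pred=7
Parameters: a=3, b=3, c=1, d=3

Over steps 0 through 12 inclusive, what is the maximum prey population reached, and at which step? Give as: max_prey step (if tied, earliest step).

Step 1: prey: 40+12-8=44; pred: 7+2-2=7
Step 2: prey: 44+13-9=48; pred: 7+3-2=8
Step 3: prey: 48+14-11=51; pred: 8+3-2=9
Step 4: prey: 51+15-13=53; pred: 9+4-2=11
Step 5: prey: 53+15-17=51; pred: 11+5-3=13
Step 6: prey: 51+15-19=47; pred: 13+6-3=16
Step 7: prey: 47+14-22=39; pred: 16+7-4=19
Step 8: prey: 39+11-22=28; pred: 19+7-5=21
Step 9: prey: 28+8-17=19; pred: 21+5-6=20
Step 10: prey: 19+5-11=13; pred: 20+3-6=17
Step 11: prey: 13+3-6=10; pred: 17+2-5=14
Step 12: prey: 10+3-4=9; pred: 14+1-4=11
Max prey = 53 at step 4

Answer: 53 4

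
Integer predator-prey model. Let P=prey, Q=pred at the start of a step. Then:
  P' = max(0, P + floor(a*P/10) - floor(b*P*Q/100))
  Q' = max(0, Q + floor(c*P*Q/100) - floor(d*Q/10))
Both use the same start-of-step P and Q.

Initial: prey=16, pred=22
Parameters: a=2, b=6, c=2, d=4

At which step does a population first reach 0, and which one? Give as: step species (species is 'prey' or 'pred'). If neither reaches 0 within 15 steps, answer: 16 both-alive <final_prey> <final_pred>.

Step 1: prey: 16+3-21=0; pred: 22+7-8=21
First extinction: prey at step 1

Answer: 1 prey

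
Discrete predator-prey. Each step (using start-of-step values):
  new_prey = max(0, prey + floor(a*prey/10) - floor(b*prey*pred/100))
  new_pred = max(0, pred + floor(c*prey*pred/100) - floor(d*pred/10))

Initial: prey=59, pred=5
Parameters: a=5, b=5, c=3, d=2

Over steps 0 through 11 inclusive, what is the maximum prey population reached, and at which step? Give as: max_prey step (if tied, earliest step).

Step 1: prey: 59+29-14=74; pred: 5+8-1=12
Step 2: prey: 74+37-44=67; pred: 12+26-2=36
Step 3: prey: 67+33-120=0; pred: 36+72-7=101
Step 4: prey: 0+0-0=0; pred: 101+0-20=81
Step 5: prey: 0+0-0=0; pred: 81+0-16=65
Step 6: prey: 0+0-0=0; pred: 65+0-13=52
Step 7: prey: 0+0-0=0; pred: 52+0-10=42
Step 8: prey: 0+0-0=0; pred: 42+0-8=34
Step 9: prey: 0+0-0=0; pred: 34+0-6=28
Step 10: prey: 0+0-0=0; pred: 28+0-5=23
Step 11: prey: 0+0-0=0; pred: 23+0-4=19
Max prey = 74 at step 1

Answer: 74 1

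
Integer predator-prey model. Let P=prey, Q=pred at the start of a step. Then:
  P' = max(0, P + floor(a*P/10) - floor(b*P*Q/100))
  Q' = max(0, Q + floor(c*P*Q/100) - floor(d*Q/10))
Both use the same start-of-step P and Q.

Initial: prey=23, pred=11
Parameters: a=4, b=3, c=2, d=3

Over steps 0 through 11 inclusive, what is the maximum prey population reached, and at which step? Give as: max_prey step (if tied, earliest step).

Step 1: prey: 23+9-7=25; pred: 11+5-3=13
Step 2: prey: 25+10-9=26; pred: 13+6-3=16
Step 3: prey: 26+10-12=24; pred: 16+8-4=20
Step 4: prey: 24+9-14=19; pred: 20+9-6=23
Step 5: prey: 19+7-13=13; pred: 23+8-6=25
Step 6: prey: 13+5-9=9; pred: 25+6-7=24
Step 7: prey: 9+3-6=6; pred: 24+4-7=21
Step 8: prey: 6+2-3=5; pred: 21+2-6=17
Step 9: prey: 5+2-2=5; pred: 17+1-5=13
Step 10: prey: 5+2-1=6; pred: 13+1-3=11
Step 11: prey: 6+2-1=7; pred: 11+1-3=9
Max prey = 26 at step 2

Answer: 26 2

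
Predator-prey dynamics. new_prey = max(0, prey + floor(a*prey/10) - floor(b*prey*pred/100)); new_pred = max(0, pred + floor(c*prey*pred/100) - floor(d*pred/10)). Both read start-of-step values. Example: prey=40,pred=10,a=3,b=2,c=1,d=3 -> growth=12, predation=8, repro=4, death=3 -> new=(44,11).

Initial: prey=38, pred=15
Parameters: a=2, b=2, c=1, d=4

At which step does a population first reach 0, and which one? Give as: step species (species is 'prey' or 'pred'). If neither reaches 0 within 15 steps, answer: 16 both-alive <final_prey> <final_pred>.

Answer: 16 both-alive 64 5

Derivation:
Step 1: prey: 38+7-11=34; pred: 15+5-6=14
Step 2: prey: 34+6-9=31; pred: 14+4-5=13
Step 3: prey: 31+6-8=29; pred: 13+4-5=12
Step 4: prey: 29+5-6=28; pred: 12+3-4=11
Step 5: prey: 28+5-6=27; pred: 11+3-4=10
Step 6: prey: 27+5-5=27; pred: 10+2-4=8
Step 7: prey: 27+5-4=28; pred: 8+2-3=7
Step 8: prey: 28+5-3=30; pred: 7+1-2=6
Step 9: prey: 30+6-3=33; pred: 6+1-2=5
Step 10: prey: 33+6-3=36; pred: 5+1-2=4
Step 11: prey: 36+7-2=41; pred: 4+1-1=4
Step 12: prey: 41+8-3=46; pred: 4+1-1=4
Step 13: prey: 46+9-3=52; pred: 4+1-1=4
Step 14: prey: 52+10-4=58; pred: 4+2-1=5
Step 15: prey: 58+11-5=64; pred: 5+2-2=5
No extinction within 15 steps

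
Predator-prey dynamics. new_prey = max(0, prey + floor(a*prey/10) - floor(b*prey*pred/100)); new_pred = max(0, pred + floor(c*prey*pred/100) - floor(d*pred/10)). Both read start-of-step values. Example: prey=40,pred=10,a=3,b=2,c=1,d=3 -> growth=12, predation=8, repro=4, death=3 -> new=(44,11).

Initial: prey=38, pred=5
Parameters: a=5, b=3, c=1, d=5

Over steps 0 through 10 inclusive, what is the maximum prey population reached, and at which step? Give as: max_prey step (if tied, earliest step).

Step 1: prey: 38+19-5=52; pred: 5+1-2=4
Step 2: prey: 52+26-6=72; pred: 4+2-2=4
Step 3: prey: 72+36-8=100; pred: 4+2-2=4
Step 4: prey: 100+50-12=138; pred: 4+4-2=6
Step 5: prey: 138+69-24=183; pred: 6+8-3=11
Step 6: prey: 183+91-60=214; pred: 11+20-5=26
Step 7: prey: 214+107-166=155; pred: 26+55-13=68
Step 8: prey: 155+77-316=0; pred: 68+105-34=139
Step 9: prey: 0+0-0=0; pred: 139+0-69=70
Step 10: prey: 0+0-0=0; pred: 70+0-35=35
Max prey = 214 at step 6

Answer: 214 6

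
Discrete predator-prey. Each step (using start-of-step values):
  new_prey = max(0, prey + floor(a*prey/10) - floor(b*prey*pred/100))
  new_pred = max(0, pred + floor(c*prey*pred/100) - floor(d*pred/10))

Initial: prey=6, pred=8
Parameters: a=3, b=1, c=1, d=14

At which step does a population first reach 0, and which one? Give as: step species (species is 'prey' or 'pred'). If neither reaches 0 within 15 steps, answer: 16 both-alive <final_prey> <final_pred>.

Step 1: prey: 6+1-0=7; pred: 8+0-11=0
First extinction: pred at step 1

Answer: 1 pred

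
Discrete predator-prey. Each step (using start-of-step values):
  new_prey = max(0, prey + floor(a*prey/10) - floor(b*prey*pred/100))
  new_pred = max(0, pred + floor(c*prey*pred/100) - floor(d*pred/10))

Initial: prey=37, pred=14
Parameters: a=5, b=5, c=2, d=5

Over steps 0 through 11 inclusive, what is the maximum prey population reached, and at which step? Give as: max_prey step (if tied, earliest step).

Step 1: prey: 37+18-25=30; pred: 14+10-7=17
Step 2: prey: 30+15-25=20; pred: 17+10-8=19
Step 3: prey: 20+10-19=11; pred: 19+7-9=17
Step 4: prey: 11+5-9=7; pred: 17+3-8=12
Step 5: prey: 7+3-4=6; pred: 12+1-6=7
Step 6: prey: 6+3-2=7; pred: 7+0-3=4
Step 7: prey: 7+3-1=9; pred: 4+0-2=2
Step 8: prey: 9+4-0=13; pred: 2+0-1=1
Step 9: prey: 13+6-0=19; pred: 1+0-0=1
Step 10: prey: 19+9-0=28; pred: 1+0-0=1
Step 11: prey: 28+14-1=41; pred: 1+0-0=1
Max prey = 41 at step 11

Answer: 41 11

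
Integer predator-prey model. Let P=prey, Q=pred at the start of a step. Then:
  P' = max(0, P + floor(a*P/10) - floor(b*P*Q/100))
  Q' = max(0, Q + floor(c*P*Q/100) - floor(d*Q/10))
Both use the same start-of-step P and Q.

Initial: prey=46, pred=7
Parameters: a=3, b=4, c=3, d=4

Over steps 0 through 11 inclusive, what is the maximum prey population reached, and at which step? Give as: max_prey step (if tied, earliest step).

Step 1: prey: 46+13-12=47; pred: 7+9-2=14
Step 2: prey: 47+14-26=35; pred: 14+19-5=28
Step 3: prey: 35+10-39=6; pred: 28+29-11=46
Step 4: prey: 6+1-11=0; pred: 46+8-18=36
Step 5: prey: 0+0-0=0; pred: 36+0-14=22
Step 6: prey: 0+0-0=0; pred: 22+0-8=14
Step 7: prey: 0+0-0=0; pred: 14+0-5=9
Step 8: prey: 0+0-0=0; pred: 9+0-3=6
Step 9: prey: 0+0-0=0; pred: 6+0-2=4
Step 10: prey: 0+0-0=0; pred: 4+0-1=3
Step 11: prey: 0+0-0=0; pred: 3+0-1=2
Max prey = 47 at step 1

Answer: 47 1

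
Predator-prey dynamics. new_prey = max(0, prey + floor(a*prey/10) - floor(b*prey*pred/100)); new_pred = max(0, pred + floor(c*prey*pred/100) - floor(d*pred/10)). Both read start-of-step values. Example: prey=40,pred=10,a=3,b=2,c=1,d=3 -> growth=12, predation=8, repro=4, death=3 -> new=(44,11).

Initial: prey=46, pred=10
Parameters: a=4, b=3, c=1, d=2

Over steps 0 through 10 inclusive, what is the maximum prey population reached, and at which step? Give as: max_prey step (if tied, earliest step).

Answer: 53 2

Derivation:
Step 1: prey: 46+18-13=51; pred: 10+4-2=12
Step 2: prey: 51+20-18=53; pred: 12+6-2=16
Step 3: prey: 53+21-25=49; pred: 16+8-3=21
Step 4: prey: 49+19-30=38; pred: 21+10-4=27
Step 5: prey: 38+15-30=23; pred: 27+10-5=32
Step 6: prey: 23+9-22=10; pred: 32+7-6=33
Step 7: prey: 10+4-9=5; pred: 33+3-6=30
Step 8: prey: 5+2-4=3; pred: 30+1-6=25
Step 9: prey: 3+1-2=2; pred: 25+0-5=20
Step 10: prey: 2+0-1=1; pred: 20+0-4=16
Max prey = 53 at step 2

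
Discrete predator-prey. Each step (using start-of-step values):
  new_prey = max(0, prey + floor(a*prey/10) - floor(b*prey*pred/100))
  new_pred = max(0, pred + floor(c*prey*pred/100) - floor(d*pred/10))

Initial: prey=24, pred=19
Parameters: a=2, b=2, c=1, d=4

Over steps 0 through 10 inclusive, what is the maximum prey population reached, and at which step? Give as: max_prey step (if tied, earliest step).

Step 1: prey: 24+4-9=19; pred: 19+4-7=16
Step 2: prey: 19+3-6=16; pred: 16+3-6=13
Step 3: prey: 16+3-4=15; pred: 13+2-5=10
Step 4: prey: 15+3-3=15; pred: 10+1-4=7
Step 5: prey: 15+3-2=16; pred: 7+1-2=6
Step 6: prey: 16+3-1=18; pred: 6+0-2=4
Step 7: prey: 18+3-1=20; pred: 4+0-1=3
Step 8: prey: 20+4-1=23; pred: 3+0-1=2
Step 9: prey: 23+4-0=27; pred: 2+0-0=2
Step 10: prey: 27+5-1=31; pred: 2+0-0=2
Max prey = 31 at step 10

Answer: 31 10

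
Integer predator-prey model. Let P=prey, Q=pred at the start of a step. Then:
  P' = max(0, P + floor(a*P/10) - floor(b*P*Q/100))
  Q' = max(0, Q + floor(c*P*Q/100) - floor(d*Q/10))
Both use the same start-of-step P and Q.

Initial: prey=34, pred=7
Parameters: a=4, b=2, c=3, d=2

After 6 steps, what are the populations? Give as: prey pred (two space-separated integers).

Answer: 0 101

Derivation:
Step 1: prey: 34+13-4=43; pred: 7+7-1=13
Step 2: prey: 43+17-11=49; pred: 13+16-2=27
Step 3: prey: 49+19-26=42; pred: 27+39-5=61
Step 4: prey: 42+16-51=7; pred: 61+76-12=125
Step 5: prey: 7+2-17=0; pred: 125+26-25=126
Step 6: prey: 0+0-0=0; pred: 126+0-25=101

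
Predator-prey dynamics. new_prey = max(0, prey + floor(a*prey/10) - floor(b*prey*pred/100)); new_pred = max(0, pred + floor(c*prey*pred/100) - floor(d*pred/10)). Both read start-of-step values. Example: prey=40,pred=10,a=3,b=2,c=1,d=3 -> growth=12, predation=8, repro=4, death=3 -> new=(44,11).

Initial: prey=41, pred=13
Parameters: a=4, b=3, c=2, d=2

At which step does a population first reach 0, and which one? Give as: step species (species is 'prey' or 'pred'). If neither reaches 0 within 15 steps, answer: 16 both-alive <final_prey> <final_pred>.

Answer: 4 prey

Derivation:
Step 1: prey: 41+16-15=42; pred: 13+10-2=21
Step 2: prey: 42+16-26=32; pred: 21+17-4=34
Step 3: prey: 32+12-32=12; pred: 34+21-6=49
Step 4: prey: 12+4-17=0; pred: 49+11-9=51
First extinction: prey at step 4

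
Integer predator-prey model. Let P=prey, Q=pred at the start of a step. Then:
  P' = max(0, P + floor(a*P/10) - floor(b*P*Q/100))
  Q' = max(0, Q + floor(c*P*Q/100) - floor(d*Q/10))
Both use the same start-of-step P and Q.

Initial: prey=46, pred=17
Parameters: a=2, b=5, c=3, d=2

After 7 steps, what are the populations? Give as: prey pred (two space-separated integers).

Step 1: prey: 46+9-39=16; pred: 17+23-3=37
Step 2: prey: 16+3-29=0; pred: 37+17-7=47
Step 3: prey: 0+0-0=0; pred: 47+0-9=38
Step 4: prey: 0+0-0=0; pred: 38+0-7=31
Step 5: prey: 0+0-0=0; pred: 31+0-6=25
Step 6: prey: 0+0-0=0; pred: 25+0-5=20
Step 7: prey: 0+0-0=0; pred: 20+0-4=16

Answer: 0 16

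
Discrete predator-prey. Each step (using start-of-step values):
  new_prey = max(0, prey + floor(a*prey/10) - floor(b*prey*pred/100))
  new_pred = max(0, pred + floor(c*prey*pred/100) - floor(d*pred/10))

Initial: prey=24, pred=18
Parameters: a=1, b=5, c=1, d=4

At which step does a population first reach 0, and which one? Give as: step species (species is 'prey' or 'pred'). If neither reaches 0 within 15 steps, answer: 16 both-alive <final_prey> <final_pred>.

Answer: 16 both-alive 2 2

Derivation:
Step 1: prey: 24+2-21=5; pred: 18+4-7=15
Step 2: prey: 5+0-3=2; pred: 15+0-6=9
Step 3: prey: 2+0-0=2; pred: 9+0-3=6
Step 4: prey: 2+0-0=2; pred: 6+0-2=4
Step 5: prey: 2+0-0=2; pred: 4+0-1=3
Step 6: prey: 2+0-0=2; pred: 3+0-1=2
Step 7: prey: 2+0-0=2; pred: 2+0-0=2
Steps 8-15: state stable at prey=2, pred=2 (no change)
No extinction within 15 steps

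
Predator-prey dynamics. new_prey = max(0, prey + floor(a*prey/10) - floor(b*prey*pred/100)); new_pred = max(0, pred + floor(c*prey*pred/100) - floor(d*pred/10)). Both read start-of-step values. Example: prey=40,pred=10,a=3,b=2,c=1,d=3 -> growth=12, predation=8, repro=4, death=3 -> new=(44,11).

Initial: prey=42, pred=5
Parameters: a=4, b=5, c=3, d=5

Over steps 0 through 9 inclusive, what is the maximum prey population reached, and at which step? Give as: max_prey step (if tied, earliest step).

Step 1: prey: 42+16-10=48; pred: 5+6-2=9
Step 2: prey: 48+19-21=46; pred: 9+12-4=17
Step 3: prey: 46+18-39=25; pred: 17+23-8=32
Step 4: prey: 25+10-40=0; pred: 32+24-16=40
Step 5: prey: 0+0-0=0; pred: 40+0-20=20
Step 6: prey: 0+0-0=0; pred: 20+0-10=10
Step 7: prey: 0+0-0=0; pred: 10+0-5=5
Step 8: prey: 0+0-0=0; pred: 5+0-2=3
Step 9: prey: 0+0-0=0; pred: 3+0-1=2
Max prey = 48 at step 1

Answer: 48 1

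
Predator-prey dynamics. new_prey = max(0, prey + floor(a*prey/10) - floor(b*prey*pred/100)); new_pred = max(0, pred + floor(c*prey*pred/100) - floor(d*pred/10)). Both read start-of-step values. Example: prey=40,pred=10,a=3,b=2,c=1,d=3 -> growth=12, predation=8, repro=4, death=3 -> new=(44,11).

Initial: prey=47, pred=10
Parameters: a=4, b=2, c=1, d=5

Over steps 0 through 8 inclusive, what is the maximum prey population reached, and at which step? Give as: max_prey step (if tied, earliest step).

Step 1: prey: 47+18-9=56; pred: 10+4-5=9
Step 2: prey: 56+22-10=68; pred: 9+5-4=10
Step 3: prey: 68+27-13=82; pred: 10+6-5=11
Step 4: prey: 82+32-18=96; pred: 11+9-5=15
Step 5: prey: 96+38-28=106; pred: 15+14-7=22
Step 6: prey: 106+42-46=102; pred: 22+23-11=34
Step 7: prey: 102+40-69=73; pred: 34+34-17=51
Step 8: prey: 73+29-74=28; pred: 51+37-25=63
Max prey = 106 at step 5

Answer: 106 5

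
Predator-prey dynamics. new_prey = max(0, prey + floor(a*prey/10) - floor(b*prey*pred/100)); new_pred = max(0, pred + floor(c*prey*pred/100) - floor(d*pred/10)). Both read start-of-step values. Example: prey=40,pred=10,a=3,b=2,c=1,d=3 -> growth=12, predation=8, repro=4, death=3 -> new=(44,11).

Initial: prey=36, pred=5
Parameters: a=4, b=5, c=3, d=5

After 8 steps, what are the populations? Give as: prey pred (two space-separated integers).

Answer: 0 3

Derivation:
Step 1: prey: 36+14-9=41; pred: 5+5-2=8
Step 2: prey: 41+16-16=41; pred: 8+9-4=13
Step 3: prey: 41+16-26=31; pred: 13+15-6=22
Step 4: prey: 31+12-34=9; pred: 22+20-11=31
Step 5: prey: 9+3-13=0; pred: 31+8-15=24
Step 6: prey: 0+0-0=0; pred: 24+0-12=12
Step 7: prey: 0+0-0=0; pred: 12+0-6=6
Step 8: prey: 0+0-0=0; pred: 6+0-3=3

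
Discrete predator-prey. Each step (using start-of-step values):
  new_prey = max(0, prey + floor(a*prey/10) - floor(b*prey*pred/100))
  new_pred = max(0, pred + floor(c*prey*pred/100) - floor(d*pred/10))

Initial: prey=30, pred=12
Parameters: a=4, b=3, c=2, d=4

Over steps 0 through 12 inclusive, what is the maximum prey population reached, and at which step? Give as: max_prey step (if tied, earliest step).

Step 1: prey: 30+12-10=32; pred: 12+7-4=15
Step 2: prey: 32+12-14=30; pred: 15+9-6=18
Step 3: prey: 30+12-16=26; pred: 18+10-7=21
Step 4: prey: 26+10-16=20; pred: 21+10-8=23
Step 5: prey: 20+8-13=15; pred: 23+9-9=23
Step 6: prey: 15+6-10=11; pred: 23+6-9=20
Step 7: prey: 11+4-6=9; pred: 20+4-8=16
Step 8: prey: 9+3-4=8; pred: 16+2-6=12
Step 9: prey: 8+3-2=9; pred: 12+1-4=9
Step 10: prey: 9+3-2=10; pred: 9+1-3=7
Step 11: prey: 10+4-2=12; pred: 7+1-2=6
Step 12: prey: 12+4-2=14; pred: 6+1-2=5
Max prey = 32 at step 1

Answer: 32 1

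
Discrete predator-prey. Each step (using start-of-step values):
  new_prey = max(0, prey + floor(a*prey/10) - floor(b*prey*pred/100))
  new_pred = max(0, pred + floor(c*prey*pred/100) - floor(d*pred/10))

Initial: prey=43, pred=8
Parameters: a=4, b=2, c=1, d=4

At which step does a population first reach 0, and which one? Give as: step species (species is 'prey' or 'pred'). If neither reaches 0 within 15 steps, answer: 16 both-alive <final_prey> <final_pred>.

Answer: 9 prey

Derivation:
Step 1: prey: 43+17-6=54; pred: 8+3-3=8
Step 2: prey: 54+21-8=67; pred: 8+4-3=9
Step 3: prey: 67+26-12=81; pred: 9+6-3=12
Step 4: prey: 81+32-19=94; pred: 12+9-4=17
Step 5: prey: 94+37-31=100; pred: 17+15-6=26
Step 6: prey: 100+40-52=88; pred: 26+26-10=42
Step 7: prey: 88+35-73=50; pred: 42+36-16=62
Step 8: prey: 50+20-62=8; pred: 62+31-24=69
Step 9: prey: 8+3-11=0; pred: 69+5-27=47
First extinction: prey at step 9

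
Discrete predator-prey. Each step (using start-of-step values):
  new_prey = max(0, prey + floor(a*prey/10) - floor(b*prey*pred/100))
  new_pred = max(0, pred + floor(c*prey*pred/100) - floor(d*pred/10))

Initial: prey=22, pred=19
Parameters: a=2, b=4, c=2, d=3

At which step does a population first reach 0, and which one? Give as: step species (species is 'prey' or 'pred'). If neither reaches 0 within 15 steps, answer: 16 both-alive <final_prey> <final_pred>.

Answer: 16 both-alive 1 3

Derivation:
Step 1: prey: 22+4-16=10; pred: 19+8-5=22
Step 2: prey: 10+2-8=4; pred: 22+4-6=20
Step 3: prey: 4+0-3=1; pred: 20+1-6=15
Step 4: prey: 1+0-0=1; pred: 15+0-4=11
Step 5: prey: 1+0-0=1; pred: 11+0-3=8
Step 6: prey: 1+0-0=1; pred: 8+0-2=6
Step 7: prey: 1+0-0=1; pred: 6+0-1=5
Step 8: prey: 1+0-0=1; pred: 5+0-1=4
Step 9: prey: 1+0-0=1; pred: 4+0-1=3
Step 10: prey: 1+0-0=1; pred: 3+0-0=3
Steps 11-15: state stable at prey=1, pred=3 (no change)
No extinction within 15 steps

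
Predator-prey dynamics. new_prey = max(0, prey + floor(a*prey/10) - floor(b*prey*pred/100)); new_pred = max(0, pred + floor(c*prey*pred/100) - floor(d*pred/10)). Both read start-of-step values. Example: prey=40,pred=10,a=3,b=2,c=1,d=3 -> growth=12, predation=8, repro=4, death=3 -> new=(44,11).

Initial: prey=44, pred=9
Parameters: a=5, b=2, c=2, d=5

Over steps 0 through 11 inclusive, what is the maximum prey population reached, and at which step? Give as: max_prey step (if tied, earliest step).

Step 1: prey: 44+22-7=59; pred: 9+7-4=12
Step 2: prey: 59+29-14=74; pred: 12+14-6=20
Step 3: prey: 74+37-29=82; pred: 20+29-10=39
Step 4: prey: 82+41-63=60; pred: 39+63-19=83
Step 5: prey: 60+30-99=0; pred: 83+99-41=141
Step 6: prey: 0+0-0=0; pred: 141+0-70=71
Step 7: prey: 0+0-0=0; pred: 71+0-35=36
Step 8: prey: 0+0-0=0; pred: 36+0-18=18
Step 9: prey: 0+0-0=0; pred: 18+0-9=9
Step 10: prey: 0+0-0=0; pred: 9+0-4=5
Step 11: prey: 0+0-0=0; pred: 5+0-2=3
Max prey = 82 at step 3

Answer: 82 3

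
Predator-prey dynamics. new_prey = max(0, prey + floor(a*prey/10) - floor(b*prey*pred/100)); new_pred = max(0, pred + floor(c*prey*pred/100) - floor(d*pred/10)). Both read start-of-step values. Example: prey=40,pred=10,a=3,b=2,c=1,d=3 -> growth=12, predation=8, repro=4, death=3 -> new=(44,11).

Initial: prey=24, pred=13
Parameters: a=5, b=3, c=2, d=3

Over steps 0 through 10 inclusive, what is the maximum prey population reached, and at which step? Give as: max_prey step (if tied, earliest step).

Step 1: prey: 24+12-9=27; pred: 13+6-3=16
Step 2: prey: 27+13-12=28; pred: 16+8-4=20
Step 3: prey: 28+14-16=26; pred: 20+11-6=25
Step 4: prey: 26+13-19=20; pred: 25+13-7=31
Step 5: prey: 20+10-18=12; pred: 31+12-9=34
Step 6: prey: 12+6-12=6; pred: 34+8-10=32
Step 7: prey: 6+3-5=4; pred: 32+3-9=26
Step 8: prey: 4+2-3=3; pred: 26+2-7=21
Step 9: prey: 3+1-1=3; pred: 21+1-6=16
Step 10: prey: 3+1-1=3; pred: 16+0-4=12
Max prey = 28 at step 2

Answer: 28 2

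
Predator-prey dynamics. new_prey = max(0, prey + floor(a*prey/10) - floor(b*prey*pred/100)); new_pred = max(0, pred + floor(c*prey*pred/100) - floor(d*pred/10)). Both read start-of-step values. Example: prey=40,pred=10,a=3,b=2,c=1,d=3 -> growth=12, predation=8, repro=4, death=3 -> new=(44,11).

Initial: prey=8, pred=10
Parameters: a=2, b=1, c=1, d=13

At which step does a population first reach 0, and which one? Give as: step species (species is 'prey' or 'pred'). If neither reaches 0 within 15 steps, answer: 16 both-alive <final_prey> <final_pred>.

Answer: 1 pred

Derivation:
Step 1: prey: 8+1-0=9; pred: 10+0-13=0
First extinction: pred at step 1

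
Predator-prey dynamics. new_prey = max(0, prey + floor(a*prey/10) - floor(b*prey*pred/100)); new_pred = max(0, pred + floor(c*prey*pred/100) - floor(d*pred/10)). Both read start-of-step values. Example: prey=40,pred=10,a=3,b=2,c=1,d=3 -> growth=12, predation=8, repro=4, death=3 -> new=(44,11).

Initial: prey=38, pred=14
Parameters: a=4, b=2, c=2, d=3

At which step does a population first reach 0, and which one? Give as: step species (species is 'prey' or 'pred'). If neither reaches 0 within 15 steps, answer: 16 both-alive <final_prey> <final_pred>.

Answer: 6 prey

Derivation:
Step 1: prey: 38+15-10=43; pred: 14+10-4=20
Step 2: prey: 43+17-17=43; pred: 20+17-6=31
Step 3: prey: 43+17-26=34; pred: 31+26-9=48
Step 4: prey: 34+13-32=15; pred: 48+32-14=66
Step 5: prey: 15+6-19=2; pred: 66+19-19=66
Step 6: prey: 2+0-2=0; pred: 66+2-19=49
First extinction: prey at step 6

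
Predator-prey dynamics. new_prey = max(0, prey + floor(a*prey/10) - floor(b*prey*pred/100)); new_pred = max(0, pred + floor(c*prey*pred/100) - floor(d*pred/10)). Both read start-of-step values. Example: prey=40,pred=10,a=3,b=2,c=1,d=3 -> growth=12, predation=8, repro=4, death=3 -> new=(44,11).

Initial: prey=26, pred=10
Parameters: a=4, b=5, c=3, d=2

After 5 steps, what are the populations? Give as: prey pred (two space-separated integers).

Answer: 0 21

Derivation:
Step 1: prey: 26+10-13=23; pred: 10+7-2=15
Step 2: prey: 23+9-17=15; pred: 15+10-3=22
Step 3: prey: 15+6-16=5; pred: 22+9-4=27
Step 4: prey: 5+2-6=1; pred: 27+4-5=26
Step 5: prey: 1+0-1=0; pred: 26+0-5=21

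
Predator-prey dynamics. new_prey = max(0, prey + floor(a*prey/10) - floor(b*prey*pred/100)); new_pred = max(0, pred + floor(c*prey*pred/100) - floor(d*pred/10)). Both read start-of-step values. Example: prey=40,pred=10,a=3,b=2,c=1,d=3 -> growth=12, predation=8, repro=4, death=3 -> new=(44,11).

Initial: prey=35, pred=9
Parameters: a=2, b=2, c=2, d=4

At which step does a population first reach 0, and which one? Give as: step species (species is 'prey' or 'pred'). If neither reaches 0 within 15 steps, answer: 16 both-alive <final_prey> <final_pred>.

Answer: 16 both-alive 12 2

Derivation:
Step 1: prey: 35+7-6=36; pred: 9+6-3=12
Step 2: prey: 36+7-8=35; pred: 12+8-4=16
Step 3: prey: 35+7-11=31; pred: 16+11-6=21
Step 4: prey: 31+6-13=24; pred: 21+13-8=26
Step 5: prey: 24+4-12=16; pred: 26+12-10=28
Step 6: prey: 16+3-8=11; pred: 28+8-11=25
Step 7: prey: 11+2-5=8; pred: 25+5-10=20
Step 8: prey: 8+1-3=6; pred: 20+3-8=15
Step 9: prey: 6+1-1=6; pred: 15+1-6=10
Step 10: prey: 6+1-1=6; pred: 10+1-4=7
Step 11: prey: 6+1-0=7; pred: 7+0-2=5
Step 12: prey: 7+1-0=8; pred: 5+0-2=3
Step 13: prey: 8+1-0=9; pred: 3+0-1=2
Step 14: prey: 9+1-0=10; pred: 2+0-0=2
Step 15: prey: 10+2-0=12; pred: 2+0-0=2
No extinction within 15 steps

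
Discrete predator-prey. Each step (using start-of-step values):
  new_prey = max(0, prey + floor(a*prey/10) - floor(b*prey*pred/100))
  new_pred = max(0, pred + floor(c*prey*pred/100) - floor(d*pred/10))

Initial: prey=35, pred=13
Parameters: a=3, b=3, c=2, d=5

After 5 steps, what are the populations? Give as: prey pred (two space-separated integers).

Step 1: prey: 35+10-13=32; pred: 13+9-6=16
Step 2: prey: 32+9-15=26; pred: 16+10-8=18
Step 3: prey: 26+7-14=19; pred: 18+9-9=18
Step 4: prey: 19+5-10=14; pred: 18+6-9=15
Step 5: prey: 14+4-6=12; pred: 15+4-7=12

Answer: 12 12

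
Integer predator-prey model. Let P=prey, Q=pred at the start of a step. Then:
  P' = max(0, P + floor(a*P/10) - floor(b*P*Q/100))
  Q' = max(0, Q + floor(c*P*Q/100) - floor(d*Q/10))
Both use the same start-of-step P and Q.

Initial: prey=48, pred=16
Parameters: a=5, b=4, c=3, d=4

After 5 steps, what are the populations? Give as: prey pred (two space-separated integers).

Answer: 0 19

Derivation:
Step 1: prey: 48+24-30=42; pred: 16+23-6=33
Step 2: prey: 42+21-55=8; pred: 33+41-13=61
Step 3: prey: 8+4-19=0; pred: 61+14-24=51
Step 4: prey: 0+0-0=0; pred: 51+0-20=31
Step 5: prey: 0+0-0=0; pred: 31+0-12=19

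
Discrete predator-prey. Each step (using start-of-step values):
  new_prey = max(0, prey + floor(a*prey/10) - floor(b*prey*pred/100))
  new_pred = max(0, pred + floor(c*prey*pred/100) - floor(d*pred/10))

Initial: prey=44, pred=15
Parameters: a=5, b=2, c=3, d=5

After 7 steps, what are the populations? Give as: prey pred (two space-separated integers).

Answer: 0 16

Derivation:
Step 1: prey: 44+22-13=53; pred: 15+19-7=27
Step 2: prey: 53+26-28=51; pred: 27+42-13=56
Step 3: prey: 51+25-57=19; pred: 56+85-28=113
Step 4: prey: 19+9-42=0; pred: 113+64-56=121
Step 5: prey: 0+0-0=0; pred: 121+0-60=61
Step 6: prey: 0+0-0=0; pred: 61+0-30=31
Step 7: prey: 0+0-0=0; pred: 31+0-15=16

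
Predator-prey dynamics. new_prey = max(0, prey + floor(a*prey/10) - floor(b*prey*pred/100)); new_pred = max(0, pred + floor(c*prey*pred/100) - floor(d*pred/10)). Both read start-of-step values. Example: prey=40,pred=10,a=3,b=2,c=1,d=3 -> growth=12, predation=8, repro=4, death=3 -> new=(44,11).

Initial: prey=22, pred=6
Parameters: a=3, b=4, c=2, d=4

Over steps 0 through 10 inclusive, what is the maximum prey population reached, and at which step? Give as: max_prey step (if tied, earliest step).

Answer: 28 5

Derivation:
Step 1: prey: 22+6-5=23; pred: 6+2-2=6
Step 2: prey: 23+6-5=24; pred: 6+2-2=6
Step 3: prey: 24+7-5=26; pred: 6+2-2=6
Step 4: prey: 26+7-6=27; pred: 6+3-2=7
Step 5: prey: 27+8-7=28; pred: 7+3-2=8
Step 6: prey: 28+8-8=28; pred: 8+4-3=9
Step 7: prey: 28+8-10=26; pred: 9+5-3=11
Step 8: prey: 26+7-11=22; pred: 11+5-4=12
Step 9: prey: 22+6-10=18; pred: 12+5-4=13
Step 10: prey: 18+5-9=14; pred: 13+4-5=12
Max prey = 28 at step 5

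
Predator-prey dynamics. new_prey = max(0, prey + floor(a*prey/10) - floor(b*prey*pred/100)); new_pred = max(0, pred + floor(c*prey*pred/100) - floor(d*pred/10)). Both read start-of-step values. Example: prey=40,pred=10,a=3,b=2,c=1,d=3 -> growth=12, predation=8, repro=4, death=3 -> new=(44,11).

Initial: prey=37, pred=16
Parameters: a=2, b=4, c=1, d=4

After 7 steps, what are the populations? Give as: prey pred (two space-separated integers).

Answer: 8 2

Derivation:
Step 1: prey: 37+7-23=21; pred: 16+5-6=15
Step 2: prey: 21+4-12=13; pred: 15+3-6=12
Step 3: prey: 13+2-6=9; pred: 12+1-4=9
Step 4: prey: 9+1-3=7; pred: 9+0-3=6
Step 5: prey: 7+1-1=7; pred: 6+0-2=4
Step 6: prey: 7+1-1=7; pred: 4+0-1=3
Step 7: prey: 7+1-0=8; pred: 3+0-1=2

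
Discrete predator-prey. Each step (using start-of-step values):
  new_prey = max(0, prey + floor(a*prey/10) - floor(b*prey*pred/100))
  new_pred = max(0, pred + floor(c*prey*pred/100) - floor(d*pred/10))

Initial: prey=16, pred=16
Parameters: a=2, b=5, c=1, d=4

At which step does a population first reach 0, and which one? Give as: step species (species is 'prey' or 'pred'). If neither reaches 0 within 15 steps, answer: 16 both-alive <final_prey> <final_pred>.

Answer: 16 both-alive 3 2

Derivation:
Step 1: prey: 16+3-12=7; pred: 16+2-6=12
Step 2: prey: 7+1-4=4; pred: 12+0-4=8
Step 3: prey: 4+0-1=3; pred: 8+0-3=5
Step 4: prey: 3+0-0=3; pred: 5+0-2=3
Step 5: prey: 3+0-0=3; pred: 3+0-1=2
Step 6: prey: 3+0-0=3; pred: 2+0-0=2
Steps 7-15: state stable at prey=3, pred=2 (no change)
No extinction within 15 steps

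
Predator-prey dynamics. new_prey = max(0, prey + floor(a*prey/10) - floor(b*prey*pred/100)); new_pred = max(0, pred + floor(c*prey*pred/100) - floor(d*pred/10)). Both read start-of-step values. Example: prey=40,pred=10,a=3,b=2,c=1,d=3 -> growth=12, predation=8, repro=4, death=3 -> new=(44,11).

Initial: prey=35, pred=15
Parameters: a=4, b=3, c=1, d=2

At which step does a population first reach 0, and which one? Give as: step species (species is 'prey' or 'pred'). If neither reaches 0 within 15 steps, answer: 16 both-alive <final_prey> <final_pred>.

Answer: 16 both-alive 13 5

Derivation:
Step 1: prey: 35+14-15=34; pred: 15+5-3=17
Step 2: prey: 34+13-17=30; pred: 17+5-3=19
Step 3: prey: 30+12-17=25; pred: 19+5-3=21
Step 4: prey: 25+10-15=20; pred: 21+5-4=22
Step 5: prey: 20+8-13=15; pred: 22+4-4=22
Step 6: prey: 15+6-9=12; pred: 22+3-4=21
Step 7: prey: 12+4-7=9; pred: 21+2-4=19
Step 8: prey: 9+3-5=7; pred: 19+1-3=17
Step 9: prey: 7+2-3=6; pred: 17+1-3=15
Step 10: prey: 6+2-2=6; pred: 15+0-3=12
Step 11: prey: 6+2-2=6; pred: 12+0-2=10
Step 12: prey: 6+2-1=7; pred: 10+0-2=8
Step 13: prey: 7+2-1=8; pred: 8+0-1=7
Step 14: prey: 8+3-1=10; pred: 7+0-1=6
Step 15: prey: 10+4-1=13; pred: 6+0-1=5
No extinction within 15 steps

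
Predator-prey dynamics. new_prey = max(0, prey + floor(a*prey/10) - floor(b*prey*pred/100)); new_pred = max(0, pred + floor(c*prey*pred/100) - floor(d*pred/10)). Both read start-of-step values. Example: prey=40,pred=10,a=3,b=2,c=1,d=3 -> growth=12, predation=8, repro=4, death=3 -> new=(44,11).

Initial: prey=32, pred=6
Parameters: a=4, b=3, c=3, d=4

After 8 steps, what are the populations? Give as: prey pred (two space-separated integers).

Answer: 0 15

Derivation:
Step 1: prey: 32+12-5=39; pred: 6+5-2=9
Step 2: prey: 39+15-10=44; pred: 9+10-3=16
Step 3: prey: 44+17-21=40; pred: 16+21-6=31
Step 4: prey: 40+16-37=19; pred: 31+37-12=56
Step 5: prey: 19+7-31=0; pred: 56+31-22=65
Step 6: prey: 0+0-0=0; pred: 65+0-26=39
Step 7: prey: 0+0-0=0; pred: 39+0-15=24
Step 8: prey: 0+0-0=0; pred: 24+0-9=15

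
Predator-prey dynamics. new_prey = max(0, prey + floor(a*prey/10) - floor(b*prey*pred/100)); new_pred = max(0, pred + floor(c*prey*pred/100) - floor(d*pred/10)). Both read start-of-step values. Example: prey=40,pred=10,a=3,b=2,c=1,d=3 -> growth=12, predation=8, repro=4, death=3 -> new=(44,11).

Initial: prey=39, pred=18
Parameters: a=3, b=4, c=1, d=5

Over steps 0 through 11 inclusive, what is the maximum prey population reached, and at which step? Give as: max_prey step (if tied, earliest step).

Step 1: prey: 39+11-28=22; pred: 18+7-9=16
Step 2: prey: 22+6-14=14; pred: 16+3-8=11
Step 3: prey: 14+4-6=12; pred: 11+1-5=7
Step 4: prey: 12+3-3=12; pred: 7+0-3=4
Step 5: prey: 12+3-1=14; pred: 4+0-2=2
Step 6: prey: 14+4-1=17; pred: 2+0-1=1
Step 7: prey: 17+5-0=22; pred: 1+0-0=1
Step 8: prey: 22+6-0=28; pred: 1+0-0=1
Step 9: prey: 28+8-1=35; pred: 1+0-0=1
Step 10: prey: 35+10-1=44; pred: 1+0-0=1
Step 11: prey: 44+13-1=56; pred: 1+0-0=1
Max prey = 56 at step 11

Answer: 56 11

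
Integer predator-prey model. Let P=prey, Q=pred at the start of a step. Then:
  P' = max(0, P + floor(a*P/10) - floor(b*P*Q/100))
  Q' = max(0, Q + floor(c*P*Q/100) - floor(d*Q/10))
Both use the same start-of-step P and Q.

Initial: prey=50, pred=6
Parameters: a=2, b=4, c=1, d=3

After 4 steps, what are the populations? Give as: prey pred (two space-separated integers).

Answer: 28 10

Derivation:
Step 1: prey: 50+10-12=48; pred: 6+3-1=8
Step 2: prey: 48+9-15=42; pred: 8+3-2=9
Step 3: prey: 42+8-15=35; pred: 9+3-2=10
Step 4: prey: 35+7-14=28; pred: 10+3-3=10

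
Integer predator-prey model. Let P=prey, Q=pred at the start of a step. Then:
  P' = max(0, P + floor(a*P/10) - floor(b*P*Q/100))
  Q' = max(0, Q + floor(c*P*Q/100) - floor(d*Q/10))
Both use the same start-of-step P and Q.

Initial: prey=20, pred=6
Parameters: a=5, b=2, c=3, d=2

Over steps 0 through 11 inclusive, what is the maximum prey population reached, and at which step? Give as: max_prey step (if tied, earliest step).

Answer: 48 3

Derivation:
Step 1: prey: 20+10-2=28; pred: 6+3-1=8
Step 2: prey: 28+14-4=38; pred: 8+6-1=13
Step 3: prey: 38+19-9=48; pred: 13+14-2=25
Step 4: prey: 48+24-24=48; pred: 25+36-5=56
Step 5: prey: 48+24-53=19; pred: 56+80-11=125
Step 6: prey: 19+9-47=0; pred: 125+71-25=171
Step 7: prey: 0+0-0=0; pred: 171+0-34=137
Step 8: prey: 0+0-0=0; pred: 137+0-27=110
Step 9: prey: 0+0-0=0; pred: 110+0-22=88
Step 10: prey: 0+0-0=0; pred: 88+0-17=71
Step 11: prey: 0+0-0=0; pred: 71+0-14=57
Max prey = 48 at step 3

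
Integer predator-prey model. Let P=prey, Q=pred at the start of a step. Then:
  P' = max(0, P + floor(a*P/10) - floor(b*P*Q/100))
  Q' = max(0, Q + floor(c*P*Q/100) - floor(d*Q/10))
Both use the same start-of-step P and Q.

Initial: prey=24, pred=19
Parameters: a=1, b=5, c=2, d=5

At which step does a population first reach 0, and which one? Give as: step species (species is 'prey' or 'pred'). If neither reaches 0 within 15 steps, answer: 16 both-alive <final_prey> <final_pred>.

Answer: 16 both-alive 1 1

Derivation:
Step 1: prey: 24+2-22=4; pred: 19+9-9=19
Step 2: prey: 4+0-3=1; pred: 19+1-9=11
Step 3: prey: 1+0-0=1; pred: 11+0-5=6
Step 4: prey: 1+0-0=1; pred: 6+0-3=3
Step 5: prey: 1+0-0=1; pred: 3+0-1=2
Step 6: prey: 1+0-0=1; pred: 2+0-1=1
Step 7: prey: 1+0-0=1; pred: 1+0-0=1
Steps 8-15: state stable at prey=1, pred=1 (no change)
No extinction within 15 steps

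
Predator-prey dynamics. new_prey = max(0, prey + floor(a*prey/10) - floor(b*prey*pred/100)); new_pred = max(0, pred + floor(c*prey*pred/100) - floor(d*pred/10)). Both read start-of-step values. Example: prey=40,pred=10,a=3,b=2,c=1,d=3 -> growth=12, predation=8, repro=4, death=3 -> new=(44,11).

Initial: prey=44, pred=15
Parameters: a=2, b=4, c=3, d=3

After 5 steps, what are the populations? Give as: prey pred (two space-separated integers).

Answer: 0 16

Derivation:
Step 1: prey: 44+8-26=26; pred: 15+19-4=30
Step 2: prey: 26+5-31=0; pred: 30+23-9=44
Step 3: prey: 0+0-0=0; pred: 44+0-13=31
Step 4: prey: 0+0-0=0; pred: 31+0-9=22
Step 5: prey: 0+0-0=0; pred: 22+0-6=16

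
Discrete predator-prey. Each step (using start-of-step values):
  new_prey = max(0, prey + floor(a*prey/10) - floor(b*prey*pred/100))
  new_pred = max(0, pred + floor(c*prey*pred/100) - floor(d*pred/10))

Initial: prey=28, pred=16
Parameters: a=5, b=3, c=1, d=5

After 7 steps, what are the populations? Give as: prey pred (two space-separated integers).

Answer: 120 10

Derivation:
Step 1: prey: 28+14-13=29; pred: 16+4-8=12
Step 2: prey: 29+14-10=33; pred: 12+3-6=9
Step 3: prey: 33+16-8=41; pred: 9+2-4=7
Step 4: prey: 41+20-8=53; pred: 7+2-3=6
Step 5: prey: 53+26-9=70; pred: 6+3-3=6
Step 6: prey: 70+35-12=93; pred: 6+4-3=7
Step 7: prey: 93+46-19=120; pred: 7+6-3=10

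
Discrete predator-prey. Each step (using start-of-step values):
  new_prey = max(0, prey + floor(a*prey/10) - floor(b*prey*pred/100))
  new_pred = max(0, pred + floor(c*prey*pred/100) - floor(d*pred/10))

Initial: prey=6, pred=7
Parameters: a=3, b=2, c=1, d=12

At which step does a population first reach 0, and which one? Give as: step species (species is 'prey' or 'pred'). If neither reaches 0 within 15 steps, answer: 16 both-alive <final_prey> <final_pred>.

Step 1: prey: 6+1-0=7; pred: 7+0-8=0
First extinction: pred at step 1

Answer: 1 pred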